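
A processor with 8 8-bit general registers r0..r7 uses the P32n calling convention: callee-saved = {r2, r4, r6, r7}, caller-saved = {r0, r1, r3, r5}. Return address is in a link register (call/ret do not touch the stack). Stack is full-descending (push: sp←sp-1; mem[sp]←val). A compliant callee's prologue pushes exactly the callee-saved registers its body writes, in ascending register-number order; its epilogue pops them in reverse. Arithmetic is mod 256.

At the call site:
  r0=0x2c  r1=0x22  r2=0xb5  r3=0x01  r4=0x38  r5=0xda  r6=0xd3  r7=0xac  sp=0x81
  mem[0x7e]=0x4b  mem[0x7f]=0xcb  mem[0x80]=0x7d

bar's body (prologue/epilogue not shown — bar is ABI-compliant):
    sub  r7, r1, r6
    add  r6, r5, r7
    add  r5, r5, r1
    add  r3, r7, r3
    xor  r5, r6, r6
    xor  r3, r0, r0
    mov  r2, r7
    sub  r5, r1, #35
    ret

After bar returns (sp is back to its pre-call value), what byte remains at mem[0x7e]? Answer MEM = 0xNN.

MEM = 0xac

prologue: push r2 -> mem[0x80]=0xb5, sp=0x80
prologue: push r6 -> mem[0x7f]=0xd3, sp=0x7f
prologue: push r7 -> mem[0x7e]=0xac, sp=0x7e
body[0] sub  r7, r1, r6 -> r7=0x4f
body[1] add  r6, r5, r7 -> r6=0x29
body[2] add  r5, r5, r1 -> r5=0xfc
body[3] add  r3, r7, r3 -> r3=0x50
body[4] xor  r5, r6, r6 -> r5=0x00
body[5] xor  r3, r0, r0 -> r3=0x00
body[6] mov  r2, r7 -> r2=0x4f
body[7] sub  r5, r1, #35 -> r5=0xff
epilogue: pop r7=0xac, sp=0x7f
epilogue: pop r6=0xd3, sp=0x80
epilogue: pop r2=0xb5, sp=0x81
prologue pushed ['r2', 'r6', 'r7'] at ['0x80', '0x7f', '0x7e']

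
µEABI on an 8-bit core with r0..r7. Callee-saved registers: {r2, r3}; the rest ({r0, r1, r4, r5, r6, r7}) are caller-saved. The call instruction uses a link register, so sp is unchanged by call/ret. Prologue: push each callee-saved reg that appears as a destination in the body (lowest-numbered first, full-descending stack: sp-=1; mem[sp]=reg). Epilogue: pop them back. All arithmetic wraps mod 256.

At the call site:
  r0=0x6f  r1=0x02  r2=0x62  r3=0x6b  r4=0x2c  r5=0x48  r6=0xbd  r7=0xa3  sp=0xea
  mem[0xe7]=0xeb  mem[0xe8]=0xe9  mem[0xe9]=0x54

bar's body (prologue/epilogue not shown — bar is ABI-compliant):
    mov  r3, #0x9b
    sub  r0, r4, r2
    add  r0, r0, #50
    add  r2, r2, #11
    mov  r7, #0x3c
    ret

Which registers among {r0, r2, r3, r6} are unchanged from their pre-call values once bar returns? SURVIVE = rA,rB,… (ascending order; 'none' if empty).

SURVIVE = r2,r3,r6

prologue: push r2 -> mem[0xe9]=0x62, sp=0xe9
prologue: push r3 -> mem[0xe8]=0x6b, sp=0xe8
body[0] mov  r3, #0x9b -> r3=0x9b
body[1] sub  r0, r4, r2 -> r0=0xca
body[2] add  r0, r0, #50 -> r0=0xfc
body[3] add  r2, r2, #11 -> r2=0x6d
body[4] mov  r7, #0x3c -> r7=0x3c
epilogue: pop r3=0x6b, sp=0xe9
epilogue: pop r2=0x62, sp=0xea
r0: caller-saved, written=True
r2: callee-saved, written=True
r3: callee-saved, written=True
r6: caller-saved, written=False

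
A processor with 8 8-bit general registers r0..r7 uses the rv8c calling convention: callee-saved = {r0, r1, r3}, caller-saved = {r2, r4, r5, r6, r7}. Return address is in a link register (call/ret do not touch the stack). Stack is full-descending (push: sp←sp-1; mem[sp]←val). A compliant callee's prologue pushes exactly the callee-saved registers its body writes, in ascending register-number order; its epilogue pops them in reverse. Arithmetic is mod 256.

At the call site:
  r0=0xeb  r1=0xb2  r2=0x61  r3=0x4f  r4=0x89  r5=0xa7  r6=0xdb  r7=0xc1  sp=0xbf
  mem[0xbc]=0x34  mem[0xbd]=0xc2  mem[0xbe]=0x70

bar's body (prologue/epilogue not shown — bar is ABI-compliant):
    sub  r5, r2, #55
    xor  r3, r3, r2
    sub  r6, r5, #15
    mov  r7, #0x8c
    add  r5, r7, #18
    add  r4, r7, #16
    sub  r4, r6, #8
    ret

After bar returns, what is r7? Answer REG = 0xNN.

REG = 0x8c

prologue: push r3 -> mem[0xbe]=0x4f, sp=0xbe
body[0] sub  r5, r2, #55 -> r5=0x2a
body[1] xor  r3, r3, r2 -> r3=0x2e
body[2] sub  r6, r5, #15 -> r6=0x1b
body[3] mov  r7, #0x8c -> r7=0x8c
body[4] add  r5, r7, #18 -> r5=0x9e
body[5] add  r4, r7, #16 -> r4=0x9c
body[6] sub  r4, r6, #8 -> r4=0x13
epilogue: pop r3=0x4f, sp=0xbf
r7 is caller-saved -> body value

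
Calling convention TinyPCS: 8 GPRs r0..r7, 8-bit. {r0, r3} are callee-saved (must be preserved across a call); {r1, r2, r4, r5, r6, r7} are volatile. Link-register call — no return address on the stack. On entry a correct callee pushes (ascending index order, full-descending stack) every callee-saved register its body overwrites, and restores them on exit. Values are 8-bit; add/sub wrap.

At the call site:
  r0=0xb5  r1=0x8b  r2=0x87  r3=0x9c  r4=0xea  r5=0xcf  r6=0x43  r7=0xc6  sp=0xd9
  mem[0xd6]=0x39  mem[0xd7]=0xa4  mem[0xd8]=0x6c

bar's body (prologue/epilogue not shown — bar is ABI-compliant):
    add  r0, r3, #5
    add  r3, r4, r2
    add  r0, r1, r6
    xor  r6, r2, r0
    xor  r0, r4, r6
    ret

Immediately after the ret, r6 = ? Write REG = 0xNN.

prologue: push r0 → mem[0xd8]=0xb5, sp=0xd8
prologue: push r3 → mem[0xd7]=0x9c, sp=0xd7
body[0] add  r0, r3, #5 → r0=0xa1
body[1] add  r3, r4, r2 → r3=0x71
body[2] add  r0, r1, r6 → r0=0xce
body[3] xor  r6, r2, r0 → r6=0x49
body[4] xor  r0, r4, r6 → r0=0xa3
epilogue: pop r3=0x9c, sp=0xd8
epilogue: pop r0=0xb5, sp=0xd9
r6 is caller-saved → body value

REG = 0x49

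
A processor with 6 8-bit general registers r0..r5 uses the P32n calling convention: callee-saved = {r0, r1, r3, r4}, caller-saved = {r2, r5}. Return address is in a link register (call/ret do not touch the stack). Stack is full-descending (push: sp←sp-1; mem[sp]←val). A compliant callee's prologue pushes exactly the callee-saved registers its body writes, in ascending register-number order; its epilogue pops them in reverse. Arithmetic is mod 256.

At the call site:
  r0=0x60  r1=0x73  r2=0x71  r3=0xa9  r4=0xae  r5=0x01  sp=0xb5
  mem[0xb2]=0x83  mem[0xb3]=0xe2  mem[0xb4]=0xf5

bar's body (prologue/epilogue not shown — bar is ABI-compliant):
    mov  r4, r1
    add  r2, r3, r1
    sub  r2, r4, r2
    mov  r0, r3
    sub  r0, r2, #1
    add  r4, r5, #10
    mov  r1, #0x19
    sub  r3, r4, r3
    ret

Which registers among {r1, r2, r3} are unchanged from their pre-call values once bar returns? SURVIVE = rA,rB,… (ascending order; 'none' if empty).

SURVIVE = r1,r3

prologue: push r0 -> mem[0xb4]=0x60, sp=0xb4
prologue: push r1 -> mem[0xb3]=0x73, sp=0xb3
prologue: push r3 -> mem[0xb2]=0xa9, sp=0xb2
prologue: push r4 -> mem[0xb1]=0xae, sp=0xb1
body[0] mov  r4, r1 -> r4=0x73
body[1] add  r2, r3, r1 -> r2=0x1c
body[2] sub  r2, r4, r2 -> r2=0x57
body[3] mov  r0, r3 -> r0=0xa9
body[4] sub  r0, r2, #1 -> r0=0x56
body[5] add  r4, r5, #10 -> r4=0x0b
body[6] mov  r1, #0x19 -> r1=0x19
body[7] sub  r3, r4, r3 -> r3=0x62
epilogue: pop r4=0xae, sp=0xb2
epilogue: pop r3=0xa9, sp=0xb3
epilogue: pop r1=0x73, sp=0xb4
epilogue: pop r0=0x60, sp=0xb5
r1: callee-saved, written=True
r2: caller-saved, written=True
r3: callee-saved, written=True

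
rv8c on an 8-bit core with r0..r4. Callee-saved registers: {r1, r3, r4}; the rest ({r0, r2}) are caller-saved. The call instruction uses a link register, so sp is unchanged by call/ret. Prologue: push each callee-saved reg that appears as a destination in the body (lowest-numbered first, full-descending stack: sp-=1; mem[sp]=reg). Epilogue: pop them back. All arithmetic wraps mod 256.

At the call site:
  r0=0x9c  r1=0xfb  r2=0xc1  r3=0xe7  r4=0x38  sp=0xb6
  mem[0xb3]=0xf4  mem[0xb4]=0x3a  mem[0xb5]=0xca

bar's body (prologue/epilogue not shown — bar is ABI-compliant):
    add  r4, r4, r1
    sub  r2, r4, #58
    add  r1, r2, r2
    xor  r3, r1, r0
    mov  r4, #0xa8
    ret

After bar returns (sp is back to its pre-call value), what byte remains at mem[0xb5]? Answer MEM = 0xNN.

MEM = 0xfb

prologue: push r1 -> mem[0xb5]=0xfb, sp=0xb5
prologue: push r3 -> mem[0xb4]=0xe7, sp=0xb4
prologue: push r4 -> mem[0xb3]=0x38, sp=0xb3
body[0] add  r4, r4, r1 -> r4=0x33
body[1] sub  r2, r4, #58 -> r2=0xf9
body[2] add  r1, r2, r2 -> r1=0xf2
body[3] xor  r3, r1, r0 -> r3=0x6e
body[4] mov  r4, #0xa8 -> r4=0xa8
epilogue: pop r4=0x38, sp=0xb4
epilogue: pop r3=0xe7, sp=0xb5
epilogue: pop r1=0xfb, sp=0xb6
prologue pushed ['r1', 'r3', 'r4'] at ['0xb5', '0xb4', '0xb3']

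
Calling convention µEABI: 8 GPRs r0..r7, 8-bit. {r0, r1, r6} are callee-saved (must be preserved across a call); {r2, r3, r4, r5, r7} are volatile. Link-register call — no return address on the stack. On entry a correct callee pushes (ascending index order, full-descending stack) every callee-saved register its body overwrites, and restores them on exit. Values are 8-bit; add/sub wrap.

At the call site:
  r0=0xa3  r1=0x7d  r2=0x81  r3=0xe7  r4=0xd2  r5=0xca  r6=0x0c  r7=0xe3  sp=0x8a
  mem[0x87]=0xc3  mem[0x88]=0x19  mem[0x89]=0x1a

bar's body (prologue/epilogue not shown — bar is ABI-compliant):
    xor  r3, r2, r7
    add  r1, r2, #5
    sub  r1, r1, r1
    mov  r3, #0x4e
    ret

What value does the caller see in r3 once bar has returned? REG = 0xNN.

REG = 0x4e

prologue: push r1 → mem[0x89]=0x7d, sp=0x89
body[0] xor  r3, r2, r7 → r3=0x62
body[1] add  r1, r2, #5 → r1=0x86
body[2] sub  r1, r1, r1 → r1=0x00
body[3] mov  r3, #0x4e → r3=0x4e
epilogue: pop r1=0x7d, sp=0x8a
r3 is caller-saved → body value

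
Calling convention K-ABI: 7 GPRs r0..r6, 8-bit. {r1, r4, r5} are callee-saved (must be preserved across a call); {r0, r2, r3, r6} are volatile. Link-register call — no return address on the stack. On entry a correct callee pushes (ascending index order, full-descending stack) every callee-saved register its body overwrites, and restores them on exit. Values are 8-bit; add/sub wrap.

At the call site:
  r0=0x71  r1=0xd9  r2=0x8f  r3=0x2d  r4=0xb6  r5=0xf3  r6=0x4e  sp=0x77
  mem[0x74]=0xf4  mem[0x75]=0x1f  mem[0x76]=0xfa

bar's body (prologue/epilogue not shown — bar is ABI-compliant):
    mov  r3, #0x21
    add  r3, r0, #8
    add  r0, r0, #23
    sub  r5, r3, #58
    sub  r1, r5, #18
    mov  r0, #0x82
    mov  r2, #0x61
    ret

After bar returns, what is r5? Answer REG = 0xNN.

REG = 0xf3

prologue: push r1 → mem[0x76]=0xd9, sp=0x76
prologue: push r5 → mem[0x75]=0xf3, sp=0x75
body[0] mov  r3, #0x21 → r3=0x21
body[1] add  r3, r0, #8 → r3=0x79
body[2] add  r0, r0, #23 → r0=0x88
body[3] sub  r5, r3, #58 → r5=0x3f
body[4] sub  r1, r5, #18 → r1=0x2d
body[5] mov  r0, #0x82 → r0=0x82
body[6] mov  r2, #0x61 → r2=0x61
epilogue: pop r5=0xf3, sp=0x76
epilogue: pop r1=0xd9, sp=0x77
r5 is callee-saved → restored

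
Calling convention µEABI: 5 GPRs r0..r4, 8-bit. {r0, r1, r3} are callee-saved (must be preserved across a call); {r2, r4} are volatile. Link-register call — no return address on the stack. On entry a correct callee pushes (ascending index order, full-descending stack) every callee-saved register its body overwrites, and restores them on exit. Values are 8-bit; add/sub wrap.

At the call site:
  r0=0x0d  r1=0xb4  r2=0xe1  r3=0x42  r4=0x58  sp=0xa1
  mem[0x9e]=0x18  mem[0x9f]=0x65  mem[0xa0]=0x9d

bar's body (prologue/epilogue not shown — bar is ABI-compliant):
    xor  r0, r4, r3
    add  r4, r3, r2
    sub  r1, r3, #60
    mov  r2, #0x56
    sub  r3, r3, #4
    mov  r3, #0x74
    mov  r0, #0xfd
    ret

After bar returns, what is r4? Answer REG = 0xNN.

REG = 0x23

prologue: push r0 -> mem[0xa0]=0x0d, sp=0xa0
prologue: push r1 -> mem[0x9f]=0xb4, sp=0x9f
prologue: push r3 -> mem[0x9e]=0x42, sp=0x9e
body[0] xor  r0, r4, r3 -> r0=0x1a
body[1] add  r4, r3, r2 -> r4=0x23
body[2] sub  r1, r3, #60 -> r1=0x06
body[3] mov  r2, #0x56 -> r2=0x56
body[4] sub  r3, r3, #4 -> r3=0x3e
body[5] mov  r3, #0x74 -> r3=0x74
body[6] mov  r0, #0xfd -> r0=0xfd
epilogue: pop r3=0x42, sp=0x9f
epilogue: pop r1=0xb4, sp=0xa0
epilogue: pop r0=0x0d, sp=0xa1
r4 is caller-saved -> body value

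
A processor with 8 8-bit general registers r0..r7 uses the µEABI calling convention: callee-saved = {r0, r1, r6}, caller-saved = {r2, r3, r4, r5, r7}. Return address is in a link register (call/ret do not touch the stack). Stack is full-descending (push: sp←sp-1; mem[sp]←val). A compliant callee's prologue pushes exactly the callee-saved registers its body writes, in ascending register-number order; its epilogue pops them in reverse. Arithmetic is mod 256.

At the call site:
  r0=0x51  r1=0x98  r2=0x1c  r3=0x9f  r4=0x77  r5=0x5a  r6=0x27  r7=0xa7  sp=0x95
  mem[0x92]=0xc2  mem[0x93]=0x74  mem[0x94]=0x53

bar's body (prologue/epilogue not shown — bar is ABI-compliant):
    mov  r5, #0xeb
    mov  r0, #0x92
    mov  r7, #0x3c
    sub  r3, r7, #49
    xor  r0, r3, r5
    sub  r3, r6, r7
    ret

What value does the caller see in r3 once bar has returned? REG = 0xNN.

REG = 0xeb

prologue: push r0 -> mem[0x94]=0x51, sp=0x94
body[0] mov  r5, #0xeb -> r5=0xeb
body[1] mov  r0, #0x92 -> r0=0x92
body[2] mov  r7, #0x3c -> r7=0x3c
body[3] sub  r3, r7, #49 -> r3=0x0b
body[4] xor  r0, r3, r5 -> r0=0xe0
body[5] sub  r3, r6, r7 -> r3=0xeb
epilogue: pop r0=0x51, sp=0x95
r3 is caller-saved -> body value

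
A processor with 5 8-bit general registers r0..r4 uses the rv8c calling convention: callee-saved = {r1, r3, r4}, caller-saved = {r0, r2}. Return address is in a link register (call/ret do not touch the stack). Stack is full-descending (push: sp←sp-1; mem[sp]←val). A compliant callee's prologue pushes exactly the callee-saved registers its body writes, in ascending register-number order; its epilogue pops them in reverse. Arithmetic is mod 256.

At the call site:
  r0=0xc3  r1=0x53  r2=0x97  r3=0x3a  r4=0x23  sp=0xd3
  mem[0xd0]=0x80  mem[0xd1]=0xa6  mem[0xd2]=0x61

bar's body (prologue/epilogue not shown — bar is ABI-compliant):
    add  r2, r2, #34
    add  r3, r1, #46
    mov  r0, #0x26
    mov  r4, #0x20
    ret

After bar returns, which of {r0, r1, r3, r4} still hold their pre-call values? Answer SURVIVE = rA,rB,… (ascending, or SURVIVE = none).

SURVIVE = r1,r3,r4

prologue: push r3 → mem[0xd2]=0x3a, sp=0xd2
prologue: push r4 → mem[0xd1]=0x23, sp=0xd1
body[0] add  r2, r2, #34 → r2=0xb9
body[1] add  r3, r1, #46 → r3=0x81
body[2] mov  r0, #0x26 → r0=0x26
body[3] mov  r4, #0x20 → r4=0x20
epilogue: pop r4=0x23, sp=0xd2
epilogue: pop r3=0x3a, sp=0xd3
r0: caller-saved, written=True
r1: callee-saved, written=False
r3: callee-saved, written=True
r4: callee-saved, written=True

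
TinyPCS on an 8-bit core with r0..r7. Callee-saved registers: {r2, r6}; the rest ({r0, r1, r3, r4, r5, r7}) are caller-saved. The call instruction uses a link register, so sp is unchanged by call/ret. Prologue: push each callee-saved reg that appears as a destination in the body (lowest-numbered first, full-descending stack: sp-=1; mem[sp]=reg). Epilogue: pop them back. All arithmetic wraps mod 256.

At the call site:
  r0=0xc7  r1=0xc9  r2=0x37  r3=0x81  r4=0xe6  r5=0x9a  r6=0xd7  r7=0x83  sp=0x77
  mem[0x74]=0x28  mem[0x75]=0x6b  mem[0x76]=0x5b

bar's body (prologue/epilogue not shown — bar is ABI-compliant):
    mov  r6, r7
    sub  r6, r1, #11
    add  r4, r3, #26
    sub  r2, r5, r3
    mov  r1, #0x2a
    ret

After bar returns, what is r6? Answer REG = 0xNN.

REG = 0xd7

prologue: push r2 → mem[0x76]=0x37, sp=0x76
prologue: push r6 → mem[0x75]=0xd7, sp=0x75
body[0] mov  r6, r7 → r6=0x83
body[1] sub  r6, r1, #11 → r6=0xbe
body[2] add  r4, r3, #26 → r4=0x9b
body[3] sub  r2, r5, r3 → r2=0x19
body[4] mov  r1, #0x2a → r1=0x2a
epilogue: pop r6=0xd7, sp=0x76
epilogue: pop r2=0x37, sp=0x77
r6 is callee-saved → restored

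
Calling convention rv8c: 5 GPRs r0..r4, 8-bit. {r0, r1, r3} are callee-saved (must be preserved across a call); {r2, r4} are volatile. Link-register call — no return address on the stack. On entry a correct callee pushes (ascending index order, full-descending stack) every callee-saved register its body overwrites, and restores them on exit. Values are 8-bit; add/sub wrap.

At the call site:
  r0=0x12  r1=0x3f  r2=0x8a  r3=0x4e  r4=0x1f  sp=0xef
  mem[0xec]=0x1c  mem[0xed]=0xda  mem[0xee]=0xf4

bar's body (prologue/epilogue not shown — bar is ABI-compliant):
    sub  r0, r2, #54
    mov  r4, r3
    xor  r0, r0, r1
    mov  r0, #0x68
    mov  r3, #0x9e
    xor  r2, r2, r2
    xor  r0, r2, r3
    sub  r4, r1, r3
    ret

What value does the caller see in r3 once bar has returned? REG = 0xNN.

prologue: push r0 → mem[0xee]=0x12, sp=0xee
prologue: push r3 → mem[0xed]=0x4e, sp=0xed
body[0] sub  r0, r2, #54 → r0=0x54
body[1] mov  r4, r3 → r4=0x4e
body[2] xor  r0, r0, r1 → r0=0x6b
body[3] mov  r0, #0x68 → r0=0x68
body[4] mov  r3, #0x9e → r3=0x9e
body[5] xor  r2, r2, r2 → r2=0x00
body[6] xor  r0, r2, r3 → r0=0x9e
body[7] sub  r4, r1, r3 → r4=0xa1
epilogue: pop r3=0x4e, sp=0xee
epilogue: pop r0=0x12, sp=0xef
r3 is callee-saved → restored

REG = 0x4e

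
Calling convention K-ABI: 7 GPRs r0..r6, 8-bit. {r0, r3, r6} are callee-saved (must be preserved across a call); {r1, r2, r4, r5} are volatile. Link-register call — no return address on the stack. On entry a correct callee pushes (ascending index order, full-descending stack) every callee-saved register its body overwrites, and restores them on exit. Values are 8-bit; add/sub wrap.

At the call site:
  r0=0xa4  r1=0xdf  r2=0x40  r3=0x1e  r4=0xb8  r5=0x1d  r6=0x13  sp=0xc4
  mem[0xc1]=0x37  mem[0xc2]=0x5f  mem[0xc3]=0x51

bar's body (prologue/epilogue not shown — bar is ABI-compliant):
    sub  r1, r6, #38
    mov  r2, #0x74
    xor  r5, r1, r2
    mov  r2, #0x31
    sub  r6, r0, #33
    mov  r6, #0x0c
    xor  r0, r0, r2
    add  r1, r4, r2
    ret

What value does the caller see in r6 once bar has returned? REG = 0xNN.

REG = 0x13

prologue: push r0 → mem[0xc3]=0xa4, sp=0xc3
prologue: push r6 → mem[0xc2]=0x13, sp=0xc2
body[0] sub  r1, r6, #38 → r1=0xed
body[1] mov  r2, #0x74 → r2=0x74
body[2] xor  r5, r1, r2 → r5=0x99
body[3] mov  r2, #0x31 → r2=0x31
body[4] sub  r6, r0, #33 → r6=0x83
body[5] mov  r6, #0x0c → r6=0x0c
body[6] xor  r0, r0, r2 → r0=0x95
body[7] add  r1, r4, r2 → r1=0xe9
epilogue: pop r6=0x13, sp=0xc3
epilogue: pop r0=0xa4, sp=0xc4
r6 is callee-saved → restored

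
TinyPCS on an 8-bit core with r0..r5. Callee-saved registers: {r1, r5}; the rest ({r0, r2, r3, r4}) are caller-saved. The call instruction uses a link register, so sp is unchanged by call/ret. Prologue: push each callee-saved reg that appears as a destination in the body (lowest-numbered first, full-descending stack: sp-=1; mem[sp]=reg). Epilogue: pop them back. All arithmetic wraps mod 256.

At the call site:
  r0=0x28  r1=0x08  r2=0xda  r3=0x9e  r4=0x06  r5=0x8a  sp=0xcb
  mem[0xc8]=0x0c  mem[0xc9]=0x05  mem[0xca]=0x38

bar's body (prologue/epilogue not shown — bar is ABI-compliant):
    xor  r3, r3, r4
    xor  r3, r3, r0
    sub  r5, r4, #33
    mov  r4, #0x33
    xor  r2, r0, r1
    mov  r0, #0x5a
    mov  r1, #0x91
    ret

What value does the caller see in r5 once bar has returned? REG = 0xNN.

prologue: push r1 -> mem[0xca]=0x08, sp=0xca
prologue: push r5 -> mem[0xc9]=0x8a, sp=0xc9
body[0] xor  r3, r3, r4 -> r3=0x98
body[1] xor  r3, r3, r0 -> r3=0xb0
body[2] sub  r5, r4, #33 -> r5=0xe5
body[3] mov  r4, #0x33 -> r4=0x33
body[4] xor  r2, r0, r1 -> r2=0x20
body[5] mov  r0, #0x5a -> r0=0x5a
body[6] mov  r1, #0x91 -> r1=0x91
epilogue: pop r5=0x8a, sp=0xca
epilogue: pop r1=0x08, sp=0xcb
r5 is callee-saved -> restored

REG = 0x8a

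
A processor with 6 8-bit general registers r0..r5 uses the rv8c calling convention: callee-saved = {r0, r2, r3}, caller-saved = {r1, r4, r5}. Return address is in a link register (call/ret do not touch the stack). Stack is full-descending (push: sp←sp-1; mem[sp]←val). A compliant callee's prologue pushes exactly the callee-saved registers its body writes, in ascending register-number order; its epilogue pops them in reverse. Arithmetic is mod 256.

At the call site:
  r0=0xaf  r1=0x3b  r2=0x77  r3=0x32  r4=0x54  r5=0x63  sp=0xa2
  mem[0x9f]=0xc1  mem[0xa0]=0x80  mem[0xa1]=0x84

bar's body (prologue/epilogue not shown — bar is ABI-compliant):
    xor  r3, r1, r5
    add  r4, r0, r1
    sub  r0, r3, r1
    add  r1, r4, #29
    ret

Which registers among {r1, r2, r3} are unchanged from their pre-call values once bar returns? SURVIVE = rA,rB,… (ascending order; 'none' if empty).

SURVIVE = r2,r3

prologue: push r0 → mem[0xa1]=0xaf, sp=0xa1
prologue: push r3 → mem[0xa0]=0x32, sp=0xa0
body[0] xor  r3, r1, r5 → r3=0x58
body[1] add  r4, r0, r1 → r4=0xea
body[2] sub  r0, r3, r1 → r0=0x1d
body[3] add  r1, r4, #29 → r1=0x07
epilogue: pop r3=0x32, sp=0xa1
epilogue: pop r0=0xaf, sp=0xa2
r1: caller-saved, written=True
r2: callee-saved, written=False
r3: callee-saved, written=True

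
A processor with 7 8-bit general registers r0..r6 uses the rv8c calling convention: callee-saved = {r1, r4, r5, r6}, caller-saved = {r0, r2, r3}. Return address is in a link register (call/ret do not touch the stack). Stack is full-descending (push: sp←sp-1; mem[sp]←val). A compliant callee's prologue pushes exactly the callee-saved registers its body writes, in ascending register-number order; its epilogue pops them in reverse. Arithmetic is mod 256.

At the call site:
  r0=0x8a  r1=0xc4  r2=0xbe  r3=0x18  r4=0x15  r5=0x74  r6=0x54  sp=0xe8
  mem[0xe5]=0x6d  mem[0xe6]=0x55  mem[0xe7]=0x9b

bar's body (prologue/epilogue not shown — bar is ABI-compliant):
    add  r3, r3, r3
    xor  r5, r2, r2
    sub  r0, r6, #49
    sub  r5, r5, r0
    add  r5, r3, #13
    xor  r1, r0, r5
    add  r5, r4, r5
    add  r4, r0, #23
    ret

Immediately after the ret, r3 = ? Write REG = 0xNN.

REG = 0x30

prologue: push r1 -> mem[0xe7]=0xc4, sp=0xe7
prologue: push r4 -> mem[0xe6]=0x15, sp=0xe6
prologue: push r5 -> mem[0xe5]=0x74, sp=0xe5
body[0] add  r3, r3, r3 -> r3=0x30
body[1] xor  r5, r2, r2 -> r5=0x00
body[2] sub  r0, r6, #49 -> r0=0x23
body[3] sub  r5, r5, r0 -> r5=0xdd
body[4] add  r5, r3, #13 -> r5=0x3d
body[5] xor  r1, r0, r5 -> r1=0x1e
body[6] add  r5, r4, r5 -> r5=0x52
body[7] add  r4, r0, #23 -> r4=0x3a
epilogue: pop r5=0x74, sp=0xe6
epilogue: pop r4=0x15, sp=0xe7
epilogue: pop r1=0xc4, sp=0xe8
r3 is caller-saved -> body value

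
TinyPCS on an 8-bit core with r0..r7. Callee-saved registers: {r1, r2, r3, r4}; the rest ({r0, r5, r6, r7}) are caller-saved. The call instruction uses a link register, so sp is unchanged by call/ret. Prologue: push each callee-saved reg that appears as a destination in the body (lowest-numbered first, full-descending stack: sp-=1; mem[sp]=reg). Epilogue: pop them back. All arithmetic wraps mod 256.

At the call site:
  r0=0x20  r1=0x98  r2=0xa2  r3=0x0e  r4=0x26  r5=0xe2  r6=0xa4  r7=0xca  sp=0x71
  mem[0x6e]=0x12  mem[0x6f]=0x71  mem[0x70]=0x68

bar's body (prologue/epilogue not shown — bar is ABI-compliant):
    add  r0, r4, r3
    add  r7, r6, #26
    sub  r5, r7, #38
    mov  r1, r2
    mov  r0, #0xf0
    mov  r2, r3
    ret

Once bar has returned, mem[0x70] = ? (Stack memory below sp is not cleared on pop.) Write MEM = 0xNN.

MEM = 0x98

prologue: push r1 → mem[0x70]=0x98, sp=0x70
prologue: push r2 → mem[0x6f]=0xa2, sp=0x6f
body[0] add  r0, r4, r3 → r0=0x34
body[1] add  r7, r6, #26 → r7=0xbe
body[2] sub  r5, r7, #38 → r5=0x98
body[3] mov  r1, r2 → r1=0xa2
body[4] mov  r0, #0xf0 → r0=0xf0
body[5] mov  r2, r3 → r2=0x0e
epilogue: pop r2=0xa2, sp=0x70
epilogue: pop r1=0x98, sp=0x71
prologue pushed ['r1', 'r2'] at ['0x70', '0x6f']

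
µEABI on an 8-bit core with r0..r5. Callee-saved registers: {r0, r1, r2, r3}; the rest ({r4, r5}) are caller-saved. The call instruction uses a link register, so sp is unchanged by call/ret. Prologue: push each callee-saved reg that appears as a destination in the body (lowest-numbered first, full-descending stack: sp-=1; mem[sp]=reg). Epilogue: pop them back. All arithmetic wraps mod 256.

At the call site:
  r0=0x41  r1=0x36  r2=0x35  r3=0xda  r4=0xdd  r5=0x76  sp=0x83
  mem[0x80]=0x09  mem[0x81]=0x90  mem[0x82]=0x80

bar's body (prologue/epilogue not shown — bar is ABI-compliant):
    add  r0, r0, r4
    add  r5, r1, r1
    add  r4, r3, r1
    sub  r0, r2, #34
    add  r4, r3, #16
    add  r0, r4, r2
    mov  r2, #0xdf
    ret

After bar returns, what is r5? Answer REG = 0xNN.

REG = 0x6c

prologue: push r0 → mem[0x82]=0x41, sp=0x82
prologue: push r2 → mem[0x81]=0x35, sp=0x81
body[0] add  r0, r0, r4 → r0=0x1e
body[1] add  r5, r1, r1 → r5=0x6c
body[2] add  r4, r3, r1 → r4=0x10
body[3] sub  r0, r2, #34 → r0=0x13
body[4] add  r4, r3, #16 → r4=0xea
body[5] add  r0, r4, r2 → r0=0x1f
body[6] mov  r2, #0xdf → r2=0xdf
epilogue: pop r2=0x35, sp=0x82
epilogue: pop r0=0x41, sp=0x83
r5 is caller-saved → body value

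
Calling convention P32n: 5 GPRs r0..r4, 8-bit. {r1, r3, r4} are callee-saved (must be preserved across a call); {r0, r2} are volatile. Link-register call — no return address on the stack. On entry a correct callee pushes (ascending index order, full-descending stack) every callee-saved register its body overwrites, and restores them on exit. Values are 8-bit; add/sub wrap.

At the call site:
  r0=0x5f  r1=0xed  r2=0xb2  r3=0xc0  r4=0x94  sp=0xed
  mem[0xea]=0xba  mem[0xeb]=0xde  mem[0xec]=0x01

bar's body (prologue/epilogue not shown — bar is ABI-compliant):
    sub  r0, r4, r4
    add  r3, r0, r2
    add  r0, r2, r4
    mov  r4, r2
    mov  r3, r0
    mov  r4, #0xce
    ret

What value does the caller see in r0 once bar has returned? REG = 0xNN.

REG = 0x46

prologue: push r3 → mem[0xec]=0xc0, sp=0xec
prologue: push r4 → mem[0xeb]=0x94, sp=0xeb
body[0] sub  r0, r4, r4 → r0=0x00
body[1] add  r3, r0, r2 → r3=0xb2
body[2] add  r0, r2, r4 → r0=0x46
body[3] mov  r4, r2 → r4=0xb2
body[4] mov  r3, r0 → r3=0x46
body[5] mov  r4, #0xce → r4=0xce
epilogue: pop r4=0x94, sp=0xec
epilogue: pop r3=0xc0, sp=0xed
r0 is caller-saved → body value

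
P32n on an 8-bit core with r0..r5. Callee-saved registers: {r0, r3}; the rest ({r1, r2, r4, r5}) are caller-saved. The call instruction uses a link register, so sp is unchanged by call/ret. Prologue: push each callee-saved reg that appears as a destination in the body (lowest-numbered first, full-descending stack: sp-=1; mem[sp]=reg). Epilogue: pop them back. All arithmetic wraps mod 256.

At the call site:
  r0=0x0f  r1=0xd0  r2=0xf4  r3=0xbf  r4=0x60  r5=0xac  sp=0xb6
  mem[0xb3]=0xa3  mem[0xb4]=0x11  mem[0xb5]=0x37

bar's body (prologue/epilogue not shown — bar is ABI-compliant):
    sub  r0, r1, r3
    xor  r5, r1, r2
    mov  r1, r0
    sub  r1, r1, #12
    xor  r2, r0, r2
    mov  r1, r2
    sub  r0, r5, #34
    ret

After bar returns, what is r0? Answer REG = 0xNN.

prologue: push r0 → mem[0xb5]=0x0f, sp=0xb5
body[0] sub  r0, r1, r3 → r0=0x11
body[1] xor  r5, r1, r2 → r5=0x24
body[2] mov  r1, r0 → r1=0x11
body[3] sub  r1, r1, #12 → r1=0x05
body[4] xor  r2, r0, r2 → r2=0xe5
body[5] mov  r1, r2 → r1=0xe5
body[6] sub  r0, r5, #34 → r0=0x02
epilogue: pop r0=0x0f, sp=0xb6
r0 is callee-saved → restored

REG = 0x0f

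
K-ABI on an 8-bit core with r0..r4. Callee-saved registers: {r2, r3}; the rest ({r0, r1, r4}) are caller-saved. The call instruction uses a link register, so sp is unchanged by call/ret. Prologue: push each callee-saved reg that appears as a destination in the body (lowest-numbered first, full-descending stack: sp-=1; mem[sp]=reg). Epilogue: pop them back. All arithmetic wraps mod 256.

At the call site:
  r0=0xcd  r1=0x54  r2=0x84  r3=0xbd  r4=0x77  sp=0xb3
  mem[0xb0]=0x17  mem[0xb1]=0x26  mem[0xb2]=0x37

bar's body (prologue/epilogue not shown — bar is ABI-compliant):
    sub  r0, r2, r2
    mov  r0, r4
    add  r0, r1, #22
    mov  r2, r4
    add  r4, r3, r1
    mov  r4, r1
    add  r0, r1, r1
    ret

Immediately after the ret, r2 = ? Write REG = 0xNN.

REG = 0x84

prologue: push r2 -> mem[0xb2]=0x84, sp=0xb2
body[0] sub  r0, r2, r2 -> r0=0x00
body[1] mov  r0, r4 -> r0=0x77
body[2] add  r0, r1, #22 -> r0=0x6a
body[3] mov  r2, r4 -> r2=0x77
body[4] add  r4, r3, r1 -> r4=0x11
body[5] mov  r4, r1 -> r4=0x54
body[6] add  r0, r1, r1 -> r0=0xa8
epilogue: pop r2=0x84, sp=0xb3
r2 is callee-saved -> restored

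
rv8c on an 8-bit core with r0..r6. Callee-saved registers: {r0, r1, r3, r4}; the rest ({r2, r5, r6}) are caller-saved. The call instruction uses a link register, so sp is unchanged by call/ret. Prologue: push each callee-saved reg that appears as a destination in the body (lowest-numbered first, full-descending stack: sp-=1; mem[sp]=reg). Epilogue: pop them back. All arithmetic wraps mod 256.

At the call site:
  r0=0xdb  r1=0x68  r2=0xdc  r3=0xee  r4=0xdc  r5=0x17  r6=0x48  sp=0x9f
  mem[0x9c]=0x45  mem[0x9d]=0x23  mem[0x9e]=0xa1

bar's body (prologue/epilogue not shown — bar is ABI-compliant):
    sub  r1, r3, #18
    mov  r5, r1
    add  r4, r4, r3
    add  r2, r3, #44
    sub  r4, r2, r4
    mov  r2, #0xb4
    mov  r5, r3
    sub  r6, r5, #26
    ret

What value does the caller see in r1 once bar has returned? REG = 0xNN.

prologue: push r1 → mem[0x9e]=0x68, sp=0x9e
prologue: push r4 → mem[0x9d]=0xdc, sp=0x9d
body[0] sub  r1, r3, #18 → r1=0xdc
body[1] mov  r5, r1 → r5=0xdc
body[2] add  r4, r4, r3 → r4=0xca
body[3] add  r2, r3, #44 → r2=0x1a
body[4] sub  r4, r2, r4 → r4=0x50
body[5] mov  r2, #0xb4 → r2=0xb4
body[6] mov  r5, r3 → r5=0xee
body[7] sub  r6, r5, #26 → r6=0xd4
epilogue: pop r4=0xdc, sp=0x9e
epilogue: pop r1=0x68, sp=0x9f
r1 is callee-saved → restored

REG = 0x68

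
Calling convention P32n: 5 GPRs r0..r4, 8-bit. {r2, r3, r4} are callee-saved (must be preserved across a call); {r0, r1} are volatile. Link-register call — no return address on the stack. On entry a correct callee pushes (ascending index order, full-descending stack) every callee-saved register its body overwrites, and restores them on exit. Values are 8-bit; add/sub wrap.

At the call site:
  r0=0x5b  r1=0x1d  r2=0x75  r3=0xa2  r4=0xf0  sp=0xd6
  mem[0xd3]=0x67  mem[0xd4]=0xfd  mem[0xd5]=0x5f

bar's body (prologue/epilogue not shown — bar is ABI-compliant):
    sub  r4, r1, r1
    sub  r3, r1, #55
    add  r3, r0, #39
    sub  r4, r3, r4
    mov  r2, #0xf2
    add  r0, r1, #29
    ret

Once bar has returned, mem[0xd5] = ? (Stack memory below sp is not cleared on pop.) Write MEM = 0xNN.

MEM = 0x75

prologue: push r2 -> mem[0xd5]=0x75, sp=0xd5
prologue: push r3 -> mem[0xd4]=0xa2, sp=0xd4
prologue: push r4 -> mem[0xd3]=0xf0, sp=0xd3
body[0] sub  r4, r1, r1 -> r4=0x00
body[1] sub  r3, r1, #55 -> r3=0xe6
body[2] add  r3, r0, #39 -> r3=0x82
body[3] sub  r4, r3, r4 -> r4=0x82
body[4] mov  r2, #0xf2 -> r2=0xf2
body[5] add  r0, r1, #29 -> r0=0x3a
epilogue: pop r4=0xf0, sp=0xd4
epilogue: pop r3=0xa2, sp=0xd5
epilogue: pop r2=0x75, sp=0xd6
prologue pushed ['r2', 'r3', 'r4'] at ['0xd5', '0xd4', '0xd3']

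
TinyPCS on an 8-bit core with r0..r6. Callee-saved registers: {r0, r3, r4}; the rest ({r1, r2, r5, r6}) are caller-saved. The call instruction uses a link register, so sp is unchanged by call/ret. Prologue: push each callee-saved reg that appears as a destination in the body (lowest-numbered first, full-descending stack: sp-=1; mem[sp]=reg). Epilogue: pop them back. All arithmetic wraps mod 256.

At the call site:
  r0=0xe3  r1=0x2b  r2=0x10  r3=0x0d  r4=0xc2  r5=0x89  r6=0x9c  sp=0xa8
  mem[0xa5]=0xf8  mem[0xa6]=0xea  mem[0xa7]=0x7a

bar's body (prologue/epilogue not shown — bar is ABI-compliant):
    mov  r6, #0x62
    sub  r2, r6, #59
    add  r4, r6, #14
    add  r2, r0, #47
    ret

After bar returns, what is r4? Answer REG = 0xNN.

prologue: push r4 -> mem[0xa7]=0xc2, sp=0xa7
body[0] mov  r6, #0x62 -> r6=0x62
body[1] sub  r2, r6, #59 -> r2=0x27
body[2] add  r4, r6, #14 -> r4=0x70
body[3] add  r2, r0, #47 -> r2=0x12
epilogue: pop r4=0xc2, sp=0xa8
r4 is callee-saved -> restored

REG = 0xc2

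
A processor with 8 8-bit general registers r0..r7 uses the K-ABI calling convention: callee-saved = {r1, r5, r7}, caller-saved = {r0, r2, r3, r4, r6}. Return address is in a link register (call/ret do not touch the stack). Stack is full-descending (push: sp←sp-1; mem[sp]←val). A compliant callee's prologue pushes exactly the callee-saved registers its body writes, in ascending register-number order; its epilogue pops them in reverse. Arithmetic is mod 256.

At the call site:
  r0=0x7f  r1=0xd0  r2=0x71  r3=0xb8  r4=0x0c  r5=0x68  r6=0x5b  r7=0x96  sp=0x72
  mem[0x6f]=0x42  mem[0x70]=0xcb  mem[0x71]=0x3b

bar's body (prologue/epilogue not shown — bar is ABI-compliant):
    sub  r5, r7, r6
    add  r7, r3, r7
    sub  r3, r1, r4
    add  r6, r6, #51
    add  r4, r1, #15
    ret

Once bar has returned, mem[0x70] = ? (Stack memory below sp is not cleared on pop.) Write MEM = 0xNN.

MEM = 0x96

prologue: push r5 -> mem[0x71]=0x68, sp=0x71
prologue: push r7 -> mem[0x70]=0x96, sp=0x70
body[0] sub  r5, r7, r6 -> r5=0x3b
body[1] add  r7, r3, r7 -> r7=0x4e
body[2] sub  r3, r1, r4 -> r3=0xc4
body[3] add  r6, r6, #51 -> r6=0x8e
body[4] add  r4, r1, #15 -> r4=0xdf
epilogue: pop r7=0x96, sp=0x71
epilogue: pop r5=0x68, sp=0x72
prologue pushed ['r5', 'r7'] at ['0x71', '0x70']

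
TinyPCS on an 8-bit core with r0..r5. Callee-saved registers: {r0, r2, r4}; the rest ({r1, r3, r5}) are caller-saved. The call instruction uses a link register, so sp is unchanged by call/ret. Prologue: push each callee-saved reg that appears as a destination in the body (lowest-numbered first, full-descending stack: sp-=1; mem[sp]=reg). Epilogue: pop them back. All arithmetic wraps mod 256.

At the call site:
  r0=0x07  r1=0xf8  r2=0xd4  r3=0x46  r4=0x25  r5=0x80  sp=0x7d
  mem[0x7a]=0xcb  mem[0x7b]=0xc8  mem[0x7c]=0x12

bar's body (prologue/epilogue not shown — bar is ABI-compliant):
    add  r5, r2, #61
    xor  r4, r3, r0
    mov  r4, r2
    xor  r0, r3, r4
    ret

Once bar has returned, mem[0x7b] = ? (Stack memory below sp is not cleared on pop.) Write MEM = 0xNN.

prologue: push r0 -> mem[0x7c]=0x07, sp=0x7c
prologue: push r4 -> mem[0x7b]=0x25, sp=0x7b
body[0] add  r5, r2, #61 -> r5=0x11
body[1] xor  r4, r3, r0 -> r4=0x41
body[2] mov  r4, r2 -> r4=0xd4
body[3] xor  r0, r3, r4 -> r0=0x92
epilogue: pop r4=0x25, sp=0x7c
epilogue: pop r0=0x07, sp=0x7d
prologue pushed ['r0', 'r4'] at ['0x7c', '0x7b']

MEM = 0x25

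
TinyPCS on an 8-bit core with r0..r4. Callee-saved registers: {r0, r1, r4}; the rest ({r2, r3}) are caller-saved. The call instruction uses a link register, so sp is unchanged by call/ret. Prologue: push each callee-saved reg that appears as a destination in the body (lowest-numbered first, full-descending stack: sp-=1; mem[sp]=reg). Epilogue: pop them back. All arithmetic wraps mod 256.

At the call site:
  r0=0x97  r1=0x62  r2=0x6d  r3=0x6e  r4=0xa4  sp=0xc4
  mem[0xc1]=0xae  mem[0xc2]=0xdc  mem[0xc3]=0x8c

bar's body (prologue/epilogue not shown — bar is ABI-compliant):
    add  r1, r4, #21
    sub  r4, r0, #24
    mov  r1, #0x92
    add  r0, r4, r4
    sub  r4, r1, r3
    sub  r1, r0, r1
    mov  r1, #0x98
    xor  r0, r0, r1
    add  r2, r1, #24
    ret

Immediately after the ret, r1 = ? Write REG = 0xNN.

REG = 0x62

prologue: push r0 -> mem[0xc3]=0x97, sp=0xc3
prologue: push r1 -> mem[0xc2]=0x62, sp=0xc2
prologue: push r4 -> mem[0xc1]=0xa4, sp=0xc1
body[0] add  r1, r4, #21 -> r1=0xb9
body[1] sub  r4, r0, #24 -> r4=0x7f
body[2] mov  r1, #0x92 -> r1=0x92
body[3] add  r0, r4, r4 -> r0=0xfe
body[4] sub  r4, r1, r3 -> r4=0x24
body[5] sub  r1, r0, r1 -> r1=0x6c
body[6] mov  r1, #0x98 -> r1=0x98
body[7] xor  r0, r0, r1 -> r0=0x66
body[8] add  r2, r1, #24 -> r2=0xb0
epilogue: pop r4=0xa4, sp=0xc2
epilogue: pop r1=0x62, sp=0xc3
epilogue: pop r0=0x97, sp=0xc4
r1 is callee-saved -> restored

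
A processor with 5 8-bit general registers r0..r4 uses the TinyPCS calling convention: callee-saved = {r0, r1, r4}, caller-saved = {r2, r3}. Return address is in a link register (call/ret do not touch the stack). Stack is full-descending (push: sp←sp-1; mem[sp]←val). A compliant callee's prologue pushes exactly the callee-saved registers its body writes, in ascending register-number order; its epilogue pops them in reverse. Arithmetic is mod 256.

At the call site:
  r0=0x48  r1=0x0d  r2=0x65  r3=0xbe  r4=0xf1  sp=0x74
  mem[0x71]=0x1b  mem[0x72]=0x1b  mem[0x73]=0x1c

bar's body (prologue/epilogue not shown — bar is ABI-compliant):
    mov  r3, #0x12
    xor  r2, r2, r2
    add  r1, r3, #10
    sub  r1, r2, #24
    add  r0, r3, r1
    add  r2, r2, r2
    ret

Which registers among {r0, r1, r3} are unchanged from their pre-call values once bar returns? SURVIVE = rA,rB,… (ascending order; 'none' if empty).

SURVIVE = r0,r1

prologue: push r0 -> mem[0x73]=0x48, sp=0x73
prologue: push r1 -> mem[0x72]=0x0d, sp=0x72
body[0] mov  r3, #0x12 -> r3=0x12
body[1] xor  r2, r2, r2 -> r2=0x00
body[2] add  r1, r3, #10 -> r1=0x1c
body[3] sub  r1, r2, #24 -> r1=0xe8
body[4] add  r0, r3, r1 -> r0=0xfa
body[5] add  r2, r2, r2 -> r2=0x00
epilogue: pop r1=0x0d, sp=0x73
epilogue: pop r0=0x48, sp=0x74
r0: callee-saved, written=True
r1: callee-saved, written=True
r3: caller-saved, written=True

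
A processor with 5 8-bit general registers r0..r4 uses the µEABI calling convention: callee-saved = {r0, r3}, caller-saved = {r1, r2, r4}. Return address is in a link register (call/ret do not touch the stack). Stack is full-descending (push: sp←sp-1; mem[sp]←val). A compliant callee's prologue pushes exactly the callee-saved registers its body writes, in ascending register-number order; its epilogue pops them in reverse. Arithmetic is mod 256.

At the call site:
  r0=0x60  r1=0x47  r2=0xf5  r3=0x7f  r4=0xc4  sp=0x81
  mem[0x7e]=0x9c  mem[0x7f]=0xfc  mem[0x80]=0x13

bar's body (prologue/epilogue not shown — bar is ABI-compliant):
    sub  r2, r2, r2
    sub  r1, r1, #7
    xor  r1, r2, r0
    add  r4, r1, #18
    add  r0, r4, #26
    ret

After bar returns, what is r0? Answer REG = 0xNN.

prologue: push r0 → mem[0x80]=0x60, sp=0x80
body[0] sub  r2, r2, r2 → r2=0x00
body[1] sub  r1, r1, #7 → r1=0x40
body[2] xor  r1, r2, r0 → r1=0x60
body[3] add  r4, r1, #18 → r4=0x72
body[4] add  r0, r4, #26 → r0=0x8c
epilogue: pop r0=0x60, sp=0x81
r0 is callee-saved → restored

REG = 0x60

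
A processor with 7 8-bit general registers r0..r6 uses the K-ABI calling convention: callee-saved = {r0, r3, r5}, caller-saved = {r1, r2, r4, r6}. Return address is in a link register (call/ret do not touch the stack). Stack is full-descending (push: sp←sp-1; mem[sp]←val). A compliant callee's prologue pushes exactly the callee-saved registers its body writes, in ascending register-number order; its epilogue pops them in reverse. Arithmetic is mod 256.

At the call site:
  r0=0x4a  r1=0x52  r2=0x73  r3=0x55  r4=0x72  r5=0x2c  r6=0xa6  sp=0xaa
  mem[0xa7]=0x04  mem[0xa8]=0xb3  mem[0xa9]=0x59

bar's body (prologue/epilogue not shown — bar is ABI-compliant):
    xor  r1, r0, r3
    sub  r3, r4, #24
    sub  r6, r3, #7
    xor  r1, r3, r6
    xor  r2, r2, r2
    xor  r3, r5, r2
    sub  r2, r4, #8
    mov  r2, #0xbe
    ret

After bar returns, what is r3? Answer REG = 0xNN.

REG = 0x55

prologue: push r3 -> mem[0xa9]=0x55, sp=0xa9
body[0] xor  r1, r0, r3 -> r1=0x1f
body[1] sub  r3, r4, #24 -> r3=0x5a
body[2] sub  r6, r3, #7 -> r6=0x53
body[3] xor  r1, r3, r6 -> r1=0x09
body[4] xor  r2, r2, r2 -> r2=0x00
body[5] xor  r3, r5, r2 -> r3=0x2c
body[6] sub  r2, r4, #8 -> r2=0x6a
body[7] mov  r2, #0xbe -> r2=0xbe
epilogue: pop r3=0x55, sp=0xaa
r3 is callee-saved -> restored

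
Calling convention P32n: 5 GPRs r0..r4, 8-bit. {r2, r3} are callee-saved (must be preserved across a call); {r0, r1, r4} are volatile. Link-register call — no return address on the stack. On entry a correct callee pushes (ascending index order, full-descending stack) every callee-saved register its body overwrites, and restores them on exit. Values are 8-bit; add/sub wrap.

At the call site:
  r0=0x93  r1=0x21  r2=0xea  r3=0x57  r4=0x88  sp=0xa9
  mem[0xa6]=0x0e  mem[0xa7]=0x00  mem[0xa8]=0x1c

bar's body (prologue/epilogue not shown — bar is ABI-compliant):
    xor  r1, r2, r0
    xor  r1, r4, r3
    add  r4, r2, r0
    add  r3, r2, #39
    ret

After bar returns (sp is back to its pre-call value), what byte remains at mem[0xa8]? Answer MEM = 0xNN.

MEM = 0x57

prologue: push r3 -> mem[0xa8]=0x57, sp=0xa8
body[0] xor  r1, r2, r0 -> r1=0x79
body[1] xor  r1, r4, r3 -> r1=0xdf
body[2] add  r4, r2, r0 -> r4=0x7d
body[3] add  r3, r2, #39 -> r3=0x11
epilogue: pop r3=0x57, sp=0xa9
prologue pushed ['r3'] at ['0xa8']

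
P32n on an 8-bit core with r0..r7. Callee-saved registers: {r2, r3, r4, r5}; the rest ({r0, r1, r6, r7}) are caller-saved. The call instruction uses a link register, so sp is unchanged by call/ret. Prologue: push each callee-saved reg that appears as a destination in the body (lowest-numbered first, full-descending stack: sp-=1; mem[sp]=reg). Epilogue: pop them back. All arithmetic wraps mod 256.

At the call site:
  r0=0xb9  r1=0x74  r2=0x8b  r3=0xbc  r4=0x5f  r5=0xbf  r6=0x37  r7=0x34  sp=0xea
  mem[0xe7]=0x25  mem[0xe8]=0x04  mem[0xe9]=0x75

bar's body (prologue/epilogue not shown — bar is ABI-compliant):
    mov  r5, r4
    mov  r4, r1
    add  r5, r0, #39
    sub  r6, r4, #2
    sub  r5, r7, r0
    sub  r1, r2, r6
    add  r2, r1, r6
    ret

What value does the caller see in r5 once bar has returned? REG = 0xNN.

REG = 0xbf

prologue: push r2 → mem[0xe9]=0x8b, sp=0xe9
prologue: push r4 → mem[0xe8]=0x5f, sp=0xe8
prologue: push r5 → mem[0xe7]=0xbf, sp=0xe7
body[0] mov  r5, r4 → r5=0x5f
body[1] mov  r4, r1 → r4=0x74
body[2] add  r5, r0, #39 → r5=0xe0
body[3] sub  r6, r4, #2 → r6=0x72
body[4] sub  r5, r7, r0 → r5=0x7b
body[5] sub  r1, r2, r6 → r1=0x19
body[6] add  r2, r1, r6 → r2=0x8b
epilogue: pop r5=0xbf, sp=0xe8
epilogue: pop r4=0x5f, sp=0xe9
epilogue: pop r2=0x8b, sp=0xea
r5 is callee-saved → restored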